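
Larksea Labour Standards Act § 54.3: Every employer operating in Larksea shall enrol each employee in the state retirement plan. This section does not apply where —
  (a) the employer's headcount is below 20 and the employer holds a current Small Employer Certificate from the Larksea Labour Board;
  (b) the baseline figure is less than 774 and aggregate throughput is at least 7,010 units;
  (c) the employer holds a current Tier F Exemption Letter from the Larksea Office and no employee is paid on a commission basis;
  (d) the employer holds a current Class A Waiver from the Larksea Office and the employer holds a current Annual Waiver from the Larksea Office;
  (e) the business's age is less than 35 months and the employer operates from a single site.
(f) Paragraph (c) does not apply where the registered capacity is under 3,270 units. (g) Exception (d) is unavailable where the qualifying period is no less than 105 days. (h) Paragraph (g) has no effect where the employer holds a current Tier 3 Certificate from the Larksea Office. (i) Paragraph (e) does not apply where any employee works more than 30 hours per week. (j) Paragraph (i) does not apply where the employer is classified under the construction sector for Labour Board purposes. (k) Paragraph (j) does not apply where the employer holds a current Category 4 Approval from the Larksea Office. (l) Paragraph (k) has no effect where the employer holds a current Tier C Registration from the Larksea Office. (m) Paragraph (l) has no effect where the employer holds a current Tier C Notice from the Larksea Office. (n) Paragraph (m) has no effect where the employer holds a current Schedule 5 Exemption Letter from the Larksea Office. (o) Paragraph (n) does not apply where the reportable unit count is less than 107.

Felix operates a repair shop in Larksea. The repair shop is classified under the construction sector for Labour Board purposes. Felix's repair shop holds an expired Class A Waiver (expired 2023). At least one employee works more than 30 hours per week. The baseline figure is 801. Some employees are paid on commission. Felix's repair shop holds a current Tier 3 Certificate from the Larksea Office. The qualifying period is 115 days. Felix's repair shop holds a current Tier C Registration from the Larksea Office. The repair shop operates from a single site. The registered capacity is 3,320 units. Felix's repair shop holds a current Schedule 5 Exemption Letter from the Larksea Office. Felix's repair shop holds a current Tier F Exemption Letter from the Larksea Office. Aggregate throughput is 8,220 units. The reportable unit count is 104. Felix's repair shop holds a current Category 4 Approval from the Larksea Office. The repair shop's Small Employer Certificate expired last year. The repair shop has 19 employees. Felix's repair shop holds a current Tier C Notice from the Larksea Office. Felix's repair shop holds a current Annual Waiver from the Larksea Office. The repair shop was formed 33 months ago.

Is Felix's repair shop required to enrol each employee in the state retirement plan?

Yes — Felix's repair shop must enrol each employee in the state retirement plan.

Exception (a) requires that the employer holds a current Small Employer Certificate from the Larksea Labour Board; but the Small Employer Certificate has expired, so (a) is unavailable.
Exception (b) does not apply: the baseline figure is 801, not less than 774.
Exception (c) fails — some employees are paid on commission.
Exception (d) fails — the Class A Waiver is not current.
Exception (e) is satisfied on its face — the business's age is 33 months, less than the 35 months limit; the employer operates from a single site. But applying paragraphs (i)–(o): (i) operates against (e): at least one employee exceeds 30 hours/week. (j) would limit (i) — the repair shop is classified under the construction sector — but (k) sets (j) aside: (k) is engaged — a current Category 4 Approval is held. (l) is triggered (a current Tier C Registration is held), but is overridden by (m): (m) applies — a current Tier C Notice is held. (n) would limit (m) — a current Schedule 5 Exemption Letter is held — but (o) sets (n) aside: (o) operates against (n): the reportable unit count is 104, less than the 107 limit. Exception (e) does not apply.
No exception is made out. Felix's repair shop falls within the general rule.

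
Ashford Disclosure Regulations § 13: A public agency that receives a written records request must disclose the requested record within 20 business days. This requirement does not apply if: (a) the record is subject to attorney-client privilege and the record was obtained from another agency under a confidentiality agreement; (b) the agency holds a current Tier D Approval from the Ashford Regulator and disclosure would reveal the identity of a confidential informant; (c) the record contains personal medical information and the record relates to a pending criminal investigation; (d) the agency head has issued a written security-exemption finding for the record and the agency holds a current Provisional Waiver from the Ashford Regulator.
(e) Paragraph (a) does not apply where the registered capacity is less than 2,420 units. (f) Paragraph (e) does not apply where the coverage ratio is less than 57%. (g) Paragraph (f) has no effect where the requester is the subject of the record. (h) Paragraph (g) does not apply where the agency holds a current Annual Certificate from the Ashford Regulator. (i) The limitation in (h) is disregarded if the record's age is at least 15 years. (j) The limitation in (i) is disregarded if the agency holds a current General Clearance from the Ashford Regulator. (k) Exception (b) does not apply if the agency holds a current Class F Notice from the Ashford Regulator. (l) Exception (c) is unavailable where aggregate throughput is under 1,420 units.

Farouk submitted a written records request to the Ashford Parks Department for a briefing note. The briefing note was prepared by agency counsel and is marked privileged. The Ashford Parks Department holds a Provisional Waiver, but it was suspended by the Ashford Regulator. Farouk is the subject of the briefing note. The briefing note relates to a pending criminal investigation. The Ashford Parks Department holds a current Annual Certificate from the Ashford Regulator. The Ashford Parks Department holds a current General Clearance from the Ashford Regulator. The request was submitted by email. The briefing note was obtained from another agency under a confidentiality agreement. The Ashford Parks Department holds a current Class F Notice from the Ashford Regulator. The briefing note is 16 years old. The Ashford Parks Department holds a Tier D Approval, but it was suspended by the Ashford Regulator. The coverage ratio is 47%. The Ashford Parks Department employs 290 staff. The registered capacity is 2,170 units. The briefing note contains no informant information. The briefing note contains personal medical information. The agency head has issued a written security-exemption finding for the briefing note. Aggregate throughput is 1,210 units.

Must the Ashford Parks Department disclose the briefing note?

No — exception (a) applies; the Ashford Parks Department is not required to disclose the briefing note.

Exception (a): the briefing note is privileged; the briefing note was obtained under a confidentiality agreement — every condition holds. As to paragraphs (e)–(j): (e) would limit (a) — the registered capacity is 2,170 units, less than the 2,420 units limit — but (f) sets (e) aside: (f) operates against (e): the coverage ratio is 47%, less than the 57% limit. (g) would limit (f) — Farouk is the subject of the briefing note — but (h) sets (g) aside: (h) operates — a current Annual Certificate is held. (i) is triggered (the record's age is 16 years, meeting the 15 years threshold), but is set aside by (j): (j) operates against (i): a current General Clearance is held. So (a) applies.
Exception (b) does not apply: no current Tier D Approval is held.
All of (c)'s requirements are met (the briefing note contains personal medical information; the briefing note relates to a pending investigation). However, paragraph (l) must be considered: (l) is engaged — aggregate throughput is 1,210 units, under the 1,420 units limit. Exception (c) does not apply.
Exception (d) does not apply: the Provisional Waiver is not current.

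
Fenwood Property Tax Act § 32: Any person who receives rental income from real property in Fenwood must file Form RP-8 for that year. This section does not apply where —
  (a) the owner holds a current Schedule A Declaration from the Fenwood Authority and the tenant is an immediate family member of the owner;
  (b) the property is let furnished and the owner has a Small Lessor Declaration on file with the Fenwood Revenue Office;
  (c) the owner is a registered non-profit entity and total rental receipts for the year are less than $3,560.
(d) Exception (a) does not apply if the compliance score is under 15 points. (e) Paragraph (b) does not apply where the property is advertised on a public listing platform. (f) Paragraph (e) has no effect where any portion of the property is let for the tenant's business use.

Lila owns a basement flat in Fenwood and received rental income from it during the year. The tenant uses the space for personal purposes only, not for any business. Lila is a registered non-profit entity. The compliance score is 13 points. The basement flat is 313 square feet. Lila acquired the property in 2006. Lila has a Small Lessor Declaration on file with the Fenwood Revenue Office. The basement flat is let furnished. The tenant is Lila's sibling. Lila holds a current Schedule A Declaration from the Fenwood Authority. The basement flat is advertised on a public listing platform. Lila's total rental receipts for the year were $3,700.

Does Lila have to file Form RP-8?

Yes — Lila must file Form RP-8.

Exception (a): a current Schedule A Declaration is held; the tenant is an immediate family member — every condition holds. But applying paragraph (d): (d) is engaged — the compliance score is 13 points, under the 15 points limit. So (a) is unavailable.
All of (b)'s requirements are met (the property is let furnished; a Small Lessor Declaration is on file). But: (e) is triggered — the property is publicly advertised. (f) is not engaged (the space is used for personal purposes only), so (e) stands. Exception (b) does not apply.
Exception (c) does not apply: total rental receipts for the year are $3,700, not less than $3,560.
No exception is made out. Lila falls within the general rule.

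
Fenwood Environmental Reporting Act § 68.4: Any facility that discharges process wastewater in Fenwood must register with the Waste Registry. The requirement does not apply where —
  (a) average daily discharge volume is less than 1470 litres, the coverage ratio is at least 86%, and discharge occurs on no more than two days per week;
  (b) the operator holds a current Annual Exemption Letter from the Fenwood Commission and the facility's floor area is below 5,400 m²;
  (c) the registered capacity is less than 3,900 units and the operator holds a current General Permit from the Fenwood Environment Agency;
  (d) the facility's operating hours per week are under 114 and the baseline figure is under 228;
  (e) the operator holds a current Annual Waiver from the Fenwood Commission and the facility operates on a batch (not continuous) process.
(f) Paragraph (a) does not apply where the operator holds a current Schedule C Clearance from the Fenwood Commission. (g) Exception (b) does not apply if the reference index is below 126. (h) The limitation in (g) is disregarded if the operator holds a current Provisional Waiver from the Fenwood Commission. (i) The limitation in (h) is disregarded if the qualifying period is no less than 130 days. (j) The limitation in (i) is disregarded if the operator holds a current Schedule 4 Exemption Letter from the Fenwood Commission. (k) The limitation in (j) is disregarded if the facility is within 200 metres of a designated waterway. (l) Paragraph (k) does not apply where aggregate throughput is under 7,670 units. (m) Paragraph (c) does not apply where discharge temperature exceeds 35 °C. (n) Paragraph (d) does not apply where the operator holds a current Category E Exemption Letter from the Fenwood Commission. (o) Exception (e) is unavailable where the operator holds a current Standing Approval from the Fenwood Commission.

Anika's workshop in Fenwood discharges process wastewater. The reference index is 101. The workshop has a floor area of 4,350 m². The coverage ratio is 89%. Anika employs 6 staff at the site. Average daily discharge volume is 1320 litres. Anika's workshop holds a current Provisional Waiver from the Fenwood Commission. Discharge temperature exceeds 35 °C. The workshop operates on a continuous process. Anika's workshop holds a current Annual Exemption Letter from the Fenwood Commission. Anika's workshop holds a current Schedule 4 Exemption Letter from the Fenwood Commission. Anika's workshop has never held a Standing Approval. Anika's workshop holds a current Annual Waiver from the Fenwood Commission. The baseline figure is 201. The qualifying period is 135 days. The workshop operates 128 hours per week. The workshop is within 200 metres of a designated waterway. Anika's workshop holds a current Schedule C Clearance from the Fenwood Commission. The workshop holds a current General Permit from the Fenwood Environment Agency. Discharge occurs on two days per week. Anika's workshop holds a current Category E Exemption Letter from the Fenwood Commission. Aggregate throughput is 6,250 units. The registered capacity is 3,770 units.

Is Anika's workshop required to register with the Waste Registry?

No — exception (b) applies; Anika's workshop is not required to register with the Waste Registry.

Exception (a)'s conditions are all satisfied: average daily discharge volume is 1320 litres, less than the 1470 litres limit; the coverage ratio is 89%, meeting the 86% threshold; discharge occurs on no more than two days per week. But: (f) operates against (a): a current Schedule C Clearance is held. Exception (a) does not apply.
All of (b)'s requirements are met (a current Annual Exemption Letter is held; the facility's floor area is 4,350 m², below the 5,400 m² limit). As to paragraphs (g)–(l): (g) is triggered (the reference index is 101, below the 126 limit), but is itself disapplied by (h): (h) applies — a current Provisional Waiver is held. (i) applies (the qualifying period is 135 days, meeting the 130 days threshold), but is displaced by (j): (j) operates against (i): a current Schedule 4 Exemption Letter is held. (k) applies (the workshop is within 200 m of a designated waterway), but is set aside by (l): (l) operates against (k): aggregate throughput is 6,250 units, under the 7,670 units limit. (b) remains available.
Exception (c)'s conditions are all satisfied: the registered capacity is 3,770 units, less than the 3,900 units limit; a current General Permit is held. Turning to paragraph (m): (m) operates against (c): discharge temperature exceeds 35 °C. So (c) is unavailable.
Exception (d) requires that the facility's operating hours per week are under 114; but the facility's operating hours per week are 128, not under 114, so (d) is unavailable.
Exception (e) does not apply: the facility operates on a continuous process.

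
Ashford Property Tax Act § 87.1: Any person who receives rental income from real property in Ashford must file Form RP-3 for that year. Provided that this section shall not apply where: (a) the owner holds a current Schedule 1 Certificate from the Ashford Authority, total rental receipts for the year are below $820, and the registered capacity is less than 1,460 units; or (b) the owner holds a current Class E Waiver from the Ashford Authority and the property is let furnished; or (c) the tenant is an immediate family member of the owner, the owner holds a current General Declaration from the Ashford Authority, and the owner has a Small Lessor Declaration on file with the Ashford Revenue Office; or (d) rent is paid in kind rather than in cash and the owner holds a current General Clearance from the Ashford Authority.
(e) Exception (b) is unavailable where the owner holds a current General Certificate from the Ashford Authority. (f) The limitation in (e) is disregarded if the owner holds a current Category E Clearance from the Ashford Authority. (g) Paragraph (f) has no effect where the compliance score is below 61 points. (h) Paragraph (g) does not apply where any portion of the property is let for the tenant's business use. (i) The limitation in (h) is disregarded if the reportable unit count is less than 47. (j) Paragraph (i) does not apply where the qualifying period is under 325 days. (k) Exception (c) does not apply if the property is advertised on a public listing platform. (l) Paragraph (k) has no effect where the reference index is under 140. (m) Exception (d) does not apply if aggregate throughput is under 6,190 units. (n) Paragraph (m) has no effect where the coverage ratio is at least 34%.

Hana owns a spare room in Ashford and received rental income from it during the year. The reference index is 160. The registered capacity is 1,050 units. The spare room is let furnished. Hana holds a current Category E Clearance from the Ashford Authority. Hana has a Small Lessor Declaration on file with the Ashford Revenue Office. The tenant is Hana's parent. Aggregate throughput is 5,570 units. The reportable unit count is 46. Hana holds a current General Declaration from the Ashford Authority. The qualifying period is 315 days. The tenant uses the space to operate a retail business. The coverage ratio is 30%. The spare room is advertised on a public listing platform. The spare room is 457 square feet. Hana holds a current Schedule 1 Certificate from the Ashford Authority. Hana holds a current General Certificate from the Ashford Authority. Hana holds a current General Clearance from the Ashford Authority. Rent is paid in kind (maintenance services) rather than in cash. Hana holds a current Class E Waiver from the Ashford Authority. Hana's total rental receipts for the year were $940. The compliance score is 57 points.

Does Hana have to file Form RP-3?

No — exception (b) applies; Hana is not required to file Form RP-3.

Exception (a) does not apply: total rental receipts for the year are $940, not below $820.
Exception (b): a current Class E Waiver is held; the property is let furnished — every condition holds. Applying paragraphs (e)–(j): (e) is triggered (a current General Certificate is held), but is displaced by (f): (f) operates against (e): a current Category E Clearance is held. (g) would limit (f) — the compliance score is 57 points, below the 61 points limit — but (h) sets (g) aside: (h) operates — the space is let for business use. (i) is triggered (the reportable unit count is 46, less than the 47 limit), but is itself disapplied by (j): (j) operates against (i): the qualifying period is 315 days, under the 325 days limit. (b) remains available.
All of (c)'s requirements are met (the tenant is an immediate family member; a current General Declaration is held; a Small Lessor Declaration is on file). But: (k) operates against (c): the property is publicly advertised. (l) is not engaged (the reference index is 160, not under 140), so (k) stands. So (c) is unavailable.
Exception (d): rent is paid in kind; a current General Clearance is held — every condition holds. However, paragraphs (m)–(n) must be considered: (m) operates against (d): aggregate throughput is 5,570 units, under the 6,190 units limit. (n), which would lift (m), does not operate here — the coverage ratio is 30%, short of 34%. Exception (d) does not apply.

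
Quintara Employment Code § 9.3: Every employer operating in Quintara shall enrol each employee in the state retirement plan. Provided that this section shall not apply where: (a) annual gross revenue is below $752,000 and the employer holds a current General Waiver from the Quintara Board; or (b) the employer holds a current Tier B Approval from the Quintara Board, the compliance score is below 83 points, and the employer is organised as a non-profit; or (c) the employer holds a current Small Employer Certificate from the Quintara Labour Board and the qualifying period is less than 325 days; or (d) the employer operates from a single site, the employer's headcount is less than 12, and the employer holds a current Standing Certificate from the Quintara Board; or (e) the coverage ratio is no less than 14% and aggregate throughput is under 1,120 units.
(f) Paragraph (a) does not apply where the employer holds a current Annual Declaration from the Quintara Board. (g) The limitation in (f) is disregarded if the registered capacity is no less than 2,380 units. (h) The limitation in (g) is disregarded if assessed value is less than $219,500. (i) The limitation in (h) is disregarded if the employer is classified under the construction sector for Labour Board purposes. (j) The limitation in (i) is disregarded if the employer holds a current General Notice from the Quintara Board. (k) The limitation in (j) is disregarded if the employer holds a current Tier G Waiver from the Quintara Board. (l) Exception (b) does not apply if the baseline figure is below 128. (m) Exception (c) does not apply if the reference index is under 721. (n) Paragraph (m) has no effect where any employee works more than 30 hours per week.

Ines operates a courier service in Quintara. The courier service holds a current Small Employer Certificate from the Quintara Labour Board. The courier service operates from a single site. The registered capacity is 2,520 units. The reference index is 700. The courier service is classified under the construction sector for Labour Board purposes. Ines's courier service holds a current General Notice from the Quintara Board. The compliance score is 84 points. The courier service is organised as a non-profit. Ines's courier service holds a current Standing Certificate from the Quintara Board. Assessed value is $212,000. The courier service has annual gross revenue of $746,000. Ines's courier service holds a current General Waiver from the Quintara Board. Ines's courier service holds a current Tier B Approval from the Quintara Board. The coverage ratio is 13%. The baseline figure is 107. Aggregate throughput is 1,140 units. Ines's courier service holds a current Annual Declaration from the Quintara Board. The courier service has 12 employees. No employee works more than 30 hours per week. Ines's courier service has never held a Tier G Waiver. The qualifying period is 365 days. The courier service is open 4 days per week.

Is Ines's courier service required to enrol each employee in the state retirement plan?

Yes — Ines's courier service must enrol each employee in the state retirement plan.

All of (a)'s requirements are met (annual gross revenue is $746,000, below the $752,000 limit; a current General Waiver is held). However, paragraphs (f)–(k) must be considered: (f) is engaged — a current Annual Declaration is held. (g) would limit (f) — the registered capacity is 2,520 units, meeting the 2,380 units threshold — but (h) sets (g) aside: (h) is triggered — assessed value is $212,000, less than the $219,500 limit. (i) would limit (h) — the courier service is classified under the construction sector — but (j) sets (i) aside: (j) operates against (i): a current General Notice is held. (k) does not operate here (no current Tier G Waiver is held), so (j) stands. Exception (a) does not apply.
Exception (b) fails — the compliance score is 84 points, not below 83 points.
Exception (c) does not apply: the qualifying period is 365 days, not less than 325 days.
Exception (d) requires that the employer's headcount is less than 12; but the employer's headcount is 12, not less than 12, so (d) is unavailable.
Exception (e) does not apply: the coverage ratio is 13%, short of 14%.
No exception applies. The general rule governs.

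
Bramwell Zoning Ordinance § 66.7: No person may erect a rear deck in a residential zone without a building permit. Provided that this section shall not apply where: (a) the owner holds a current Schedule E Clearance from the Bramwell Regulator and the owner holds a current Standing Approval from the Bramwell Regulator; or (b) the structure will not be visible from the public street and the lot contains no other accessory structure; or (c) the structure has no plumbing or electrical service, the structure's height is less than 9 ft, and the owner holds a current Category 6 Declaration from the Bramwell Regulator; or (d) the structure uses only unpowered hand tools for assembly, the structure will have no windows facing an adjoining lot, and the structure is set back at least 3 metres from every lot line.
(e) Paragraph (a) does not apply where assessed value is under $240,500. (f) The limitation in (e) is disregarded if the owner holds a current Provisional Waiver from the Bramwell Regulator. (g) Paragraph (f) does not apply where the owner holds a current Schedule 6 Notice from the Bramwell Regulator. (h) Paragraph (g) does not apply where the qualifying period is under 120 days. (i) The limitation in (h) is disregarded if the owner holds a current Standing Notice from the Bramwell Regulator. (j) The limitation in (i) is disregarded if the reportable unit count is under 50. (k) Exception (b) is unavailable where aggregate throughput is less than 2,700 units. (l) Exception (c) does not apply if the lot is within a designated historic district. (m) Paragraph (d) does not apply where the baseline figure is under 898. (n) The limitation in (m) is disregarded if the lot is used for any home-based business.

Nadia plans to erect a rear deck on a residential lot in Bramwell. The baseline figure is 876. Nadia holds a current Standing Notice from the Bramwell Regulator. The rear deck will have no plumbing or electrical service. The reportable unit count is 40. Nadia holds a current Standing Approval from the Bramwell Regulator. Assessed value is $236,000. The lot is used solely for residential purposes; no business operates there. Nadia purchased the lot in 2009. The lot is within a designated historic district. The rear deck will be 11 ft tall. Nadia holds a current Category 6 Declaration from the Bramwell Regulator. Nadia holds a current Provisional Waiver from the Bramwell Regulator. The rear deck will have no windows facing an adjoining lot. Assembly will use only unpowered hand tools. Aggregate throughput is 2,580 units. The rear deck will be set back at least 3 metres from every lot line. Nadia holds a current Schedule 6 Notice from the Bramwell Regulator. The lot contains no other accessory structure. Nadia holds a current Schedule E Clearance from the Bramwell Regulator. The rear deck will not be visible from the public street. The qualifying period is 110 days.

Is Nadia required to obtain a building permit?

Exception (a) is satisfied on its face — a current Schedule E Clearance is held; a current Standing Approval is held. As to paragraphs (e)–(j): (e) would limit (a) — assessed value is $236,000, under the $240,500 limit — but (f) sets (e) aside: (f) is triggered — a current Provisional Waiver is held. (g) would limit (f) — a current Schedule 6 Notice is held — but (h) sets (g) aside: (h) applies — the qualifying period is 110 days, under the 120 days limit. (i) would limit (h) — a current Standing Notice is held — but (j) sets (i) aside: (j) is triggered — the reportable unit count is 40, under the 50 limit. So (a) applies.
Exception (b)'s conditions are all satisfied: the structure will not be visible from the street; the lot has no other accessory structure. But: (k) is engaged — aggregate throughput is 2,580 units, less than the 2,700 units limit. (b) is therefore removed.
Exception (c) fails — the structure's height is 11 ft, not less than 9 ft.
Exception (d)'s conditions are all satisfied: assembly uses only hand tools; no windows face an adjoining lot; the setback is at least 3 m on every side. However, paragraphs (m)–(n) must be considered: (m) applies — the baseline figure is 876, under the 898 limit. (n) does not operate here (the lot is solely residential), so (m) stands. So (d) is unavailable.

No — exception (a) applies; Nadia does not need a building permit.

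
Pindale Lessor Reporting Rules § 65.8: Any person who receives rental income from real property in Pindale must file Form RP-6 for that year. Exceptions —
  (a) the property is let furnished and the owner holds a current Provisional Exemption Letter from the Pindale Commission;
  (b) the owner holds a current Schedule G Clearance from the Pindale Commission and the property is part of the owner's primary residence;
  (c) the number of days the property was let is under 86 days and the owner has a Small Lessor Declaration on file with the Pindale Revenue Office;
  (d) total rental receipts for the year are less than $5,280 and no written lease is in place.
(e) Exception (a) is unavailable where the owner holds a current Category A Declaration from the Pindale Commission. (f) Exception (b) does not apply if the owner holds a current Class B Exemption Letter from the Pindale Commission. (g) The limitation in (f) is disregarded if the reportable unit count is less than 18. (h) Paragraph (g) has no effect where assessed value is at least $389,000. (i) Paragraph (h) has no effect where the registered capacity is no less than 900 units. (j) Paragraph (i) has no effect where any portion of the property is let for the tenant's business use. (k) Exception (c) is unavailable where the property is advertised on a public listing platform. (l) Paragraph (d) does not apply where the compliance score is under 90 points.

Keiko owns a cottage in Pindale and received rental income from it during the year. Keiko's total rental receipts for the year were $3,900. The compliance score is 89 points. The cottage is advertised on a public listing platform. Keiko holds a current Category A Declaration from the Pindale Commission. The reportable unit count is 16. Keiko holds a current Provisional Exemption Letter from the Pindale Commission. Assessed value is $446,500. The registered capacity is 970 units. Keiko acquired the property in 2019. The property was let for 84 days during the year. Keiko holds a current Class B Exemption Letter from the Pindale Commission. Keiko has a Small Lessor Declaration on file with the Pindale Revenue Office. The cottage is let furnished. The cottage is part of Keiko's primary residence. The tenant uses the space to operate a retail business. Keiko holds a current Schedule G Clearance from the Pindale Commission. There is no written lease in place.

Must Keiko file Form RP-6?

Yes — Keiko must file Form RP-6.

Exception (a): the property is let furnished; a current Provisional Exemption Letter is held — every condition holds. But: (e) is engaged — a current Category A Declaration is held. Exception (a) does not apply.
Exception (b) is satisfied on its face — a current Schedule G Clearance is held; the cottage is part of the primary residence. But applying paragraphs (f)–(j): (f) operates against (b): a current Class B Exemption Letter is held. (g) is engaged (the reportable unit count is 16, less than the 18 limit), but is overridden by (h): (h) is engaged — assessed value is $446,500, meeting the $389,000 threshold. (i) operates (the registered capacity is 970 units, meeting the 900 units threshold), but is set aside by (j): (j) applies — the space is let for business use. (b) is therefore removed.
Exception (c) is satisfied on its face — the number of days the property was let is 84 days, under the 86 days limit; a Small Lessor Declaration is on file. However, paragraph (k) must be considered: (k) operates against (c): the property is publicly advertised. So (c) is unavailable.
Exception (d) is satisfied on its face — total rental receipts for the year are $3,900, less than the $5,280 limit; there is no written lease. However, paragraph (l) must be considered: (l) is triggered — the compliance score is 89 points, under the 90 points limit. Exception (d) does not apply.
Every exception is unavailable, so the rule governs.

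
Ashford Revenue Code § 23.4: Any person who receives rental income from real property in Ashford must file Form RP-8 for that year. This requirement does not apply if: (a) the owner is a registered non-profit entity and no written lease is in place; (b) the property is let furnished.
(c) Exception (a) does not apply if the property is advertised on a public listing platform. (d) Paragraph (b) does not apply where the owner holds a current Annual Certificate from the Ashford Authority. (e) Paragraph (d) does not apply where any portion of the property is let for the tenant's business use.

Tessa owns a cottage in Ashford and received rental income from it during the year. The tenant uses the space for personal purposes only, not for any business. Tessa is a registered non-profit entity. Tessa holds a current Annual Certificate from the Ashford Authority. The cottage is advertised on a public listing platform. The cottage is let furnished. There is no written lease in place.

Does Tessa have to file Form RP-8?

Yes — Tessa must file Form RP-8.

Exception (a)'s conditions are all satisfied: Tessa is a registered non-profit; there is no written lease. Turning to paragraph (c): (c) is triggered — the property is publicly advertised. Exception (a) does not apply.
Exception (b): the property is let furnished — every condition holds. But: (d) operates against (b): a current Annual Certificate is held. (e) is not engaged (the space is used for personal purposes only), so (d) stands. (b) is therefore removed.
None of the exceptions is available; § 23.4 applies in full.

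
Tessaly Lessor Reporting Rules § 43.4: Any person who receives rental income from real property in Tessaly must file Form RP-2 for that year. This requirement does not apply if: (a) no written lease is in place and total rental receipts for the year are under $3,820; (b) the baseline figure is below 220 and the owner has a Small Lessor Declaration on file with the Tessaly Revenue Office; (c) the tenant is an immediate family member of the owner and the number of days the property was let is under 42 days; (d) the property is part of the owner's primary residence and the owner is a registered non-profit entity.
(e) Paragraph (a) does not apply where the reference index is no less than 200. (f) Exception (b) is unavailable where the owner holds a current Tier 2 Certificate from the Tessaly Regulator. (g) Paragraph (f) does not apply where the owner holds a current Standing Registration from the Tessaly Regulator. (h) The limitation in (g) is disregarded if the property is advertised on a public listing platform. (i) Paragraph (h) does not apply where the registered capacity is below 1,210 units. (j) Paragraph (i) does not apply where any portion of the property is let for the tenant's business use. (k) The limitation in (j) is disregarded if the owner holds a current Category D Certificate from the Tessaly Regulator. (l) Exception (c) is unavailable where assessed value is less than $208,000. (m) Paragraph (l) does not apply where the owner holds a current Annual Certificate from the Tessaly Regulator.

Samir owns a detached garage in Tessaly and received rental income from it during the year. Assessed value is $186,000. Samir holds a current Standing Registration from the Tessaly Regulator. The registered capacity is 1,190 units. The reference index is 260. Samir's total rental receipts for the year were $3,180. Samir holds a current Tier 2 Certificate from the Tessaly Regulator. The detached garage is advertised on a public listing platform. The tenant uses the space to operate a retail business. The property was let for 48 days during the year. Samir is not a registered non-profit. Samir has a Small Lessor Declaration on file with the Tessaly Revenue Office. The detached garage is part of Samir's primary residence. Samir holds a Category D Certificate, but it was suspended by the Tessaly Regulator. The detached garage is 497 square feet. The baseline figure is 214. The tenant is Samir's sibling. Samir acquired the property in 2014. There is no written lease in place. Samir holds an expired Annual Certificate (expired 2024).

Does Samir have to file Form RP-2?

Yes — Samir must file Form RP-2.

Exception (a): there is no written lease; total rental receipts for the year are $3,180, under the $3,820 limit — every condition holds. But: (e) operates against (a): the reference index is 260, meeting the 200 threshold. (a) is therefore removed.
Exception (b): the baseline figure is 214, below the 220 limit; a Small Lessor Declaration is on file — every condition holds. But applying paragraphs (f)–(k): (f) operates against (b): a current Tier 2 Certificate is held. (g) would limit (f) — a current Standing Registration is held — but (h) sets (g) aside: (h) operates against (g): the property is publicly advertised. (i) would limit (h) — the registered capacity is 1,190 units, below the 1,210 units limit — but (j) sets (i) aside: (j) operates — the space is let for business use. (k), which would lift (j), does not operate here — there is no Category D Certificate in force. (b) is therefore removed.
Exception (c) requires that the number of days the property was let is under 42 days; but the number of days the property was let is 48 days, not under 42 days, so (c) is unavailable.
Exception (d) requires that the owner is a registered non-profit entity; but Samir is not a registered non-profit, so (d) is unavailable.
No exception applies. The general rule governs.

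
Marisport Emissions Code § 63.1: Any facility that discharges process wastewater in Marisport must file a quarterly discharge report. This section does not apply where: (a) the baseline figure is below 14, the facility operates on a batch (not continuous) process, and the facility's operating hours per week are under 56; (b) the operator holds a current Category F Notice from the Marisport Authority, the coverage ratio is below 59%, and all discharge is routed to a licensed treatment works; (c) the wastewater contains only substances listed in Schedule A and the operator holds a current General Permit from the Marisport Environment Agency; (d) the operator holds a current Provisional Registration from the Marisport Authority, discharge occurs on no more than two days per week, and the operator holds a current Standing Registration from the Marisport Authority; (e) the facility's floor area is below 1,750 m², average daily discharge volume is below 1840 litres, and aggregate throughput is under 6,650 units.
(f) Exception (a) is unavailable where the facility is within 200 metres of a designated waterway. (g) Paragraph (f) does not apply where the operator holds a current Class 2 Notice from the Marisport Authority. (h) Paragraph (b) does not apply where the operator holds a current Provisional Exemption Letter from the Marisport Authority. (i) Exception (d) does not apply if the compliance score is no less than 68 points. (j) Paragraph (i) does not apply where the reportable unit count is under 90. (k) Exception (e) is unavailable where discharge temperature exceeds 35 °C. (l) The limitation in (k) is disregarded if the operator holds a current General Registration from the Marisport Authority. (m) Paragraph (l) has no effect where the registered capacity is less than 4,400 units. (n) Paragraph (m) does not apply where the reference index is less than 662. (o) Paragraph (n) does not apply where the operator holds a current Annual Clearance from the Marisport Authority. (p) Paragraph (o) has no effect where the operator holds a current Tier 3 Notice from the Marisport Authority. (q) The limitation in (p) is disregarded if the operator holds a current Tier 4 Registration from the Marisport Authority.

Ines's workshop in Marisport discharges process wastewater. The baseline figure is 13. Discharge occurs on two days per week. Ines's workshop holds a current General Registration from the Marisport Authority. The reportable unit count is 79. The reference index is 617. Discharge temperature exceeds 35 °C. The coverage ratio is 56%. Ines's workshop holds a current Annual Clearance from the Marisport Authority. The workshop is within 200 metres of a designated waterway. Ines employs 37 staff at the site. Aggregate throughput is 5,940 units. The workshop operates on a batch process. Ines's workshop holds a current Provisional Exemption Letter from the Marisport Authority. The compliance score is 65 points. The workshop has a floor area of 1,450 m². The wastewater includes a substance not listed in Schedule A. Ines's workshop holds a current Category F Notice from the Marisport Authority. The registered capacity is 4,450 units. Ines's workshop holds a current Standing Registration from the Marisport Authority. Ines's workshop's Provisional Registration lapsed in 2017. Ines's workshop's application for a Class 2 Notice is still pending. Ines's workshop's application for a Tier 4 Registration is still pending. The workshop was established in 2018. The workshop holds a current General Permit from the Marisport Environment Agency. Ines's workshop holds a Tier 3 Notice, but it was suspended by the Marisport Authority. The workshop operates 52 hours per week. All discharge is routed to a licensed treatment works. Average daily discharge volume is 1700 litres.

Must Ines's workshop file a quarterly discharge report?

No — exception (e) applies; Ines's workshop is not required to file a quarterly discharge report.

Exception (a) is satisfied on its face — the baseline figure is 13, below the 14 limit; the facility operates on a batch process; the facility's operating hours per week are 52, under the 56 limit. But: (f) operates against (a): the workshop is within 200 m of a designated waterway. (g) is inapplicable (there is no Class 2 Notice in force), so (f) stands. Exception (a) does not apply.
Exception (b): a current Category F Notice is held; the coverage ratio is 56%, below the 59% limit; discharge is routed to a licensed treatment works — every condition holds. Turning to paragraph (h): (h) operates — a current Provisional Exemption Letter is held. (b) is therefore removed.
Exception (c) fails — the wastewater includes a non-Schedule-A substance.
Exception (d) fails — there is no Provisional Registration in force.
Exception (e) is satisfied on its face — the facility's floor area is 1,450 m², below the 1,750 m² limit; average daily discharge volume is 1700 litres, below the 1840 litres limit; aggregate throughput is 5,940 units, under the 6,650 units limit. As to paragraphs (k)–(q): (k) would limit (e) — discharge temperature exceeds 35 °C — but (l) sets (k) aside: (l) operates against (k): a current General Registration is held. (m) is not triggered (the registered capacity is 4,450 units, not less than 4,400 units), so (l) stands. So (e) applies.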